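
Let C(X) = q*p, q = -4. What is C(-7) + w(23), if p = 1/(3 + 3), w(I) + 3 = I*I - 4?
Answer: 1564/3 ≈ 521.33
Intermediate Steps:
w(I) = -7 + I² (w(I) = -3 + (I*I - 4) = -3 + (I² - 4) = -3 + (-4 + I²) = -7 + I²)
p = ⅙ (p = 1/6 = ⅙ ≈ 0.16667)
C(X) = -⅔ (C(X) = -4*⅙ = -⅔)
C(-7) + w(23) = -⅔ + (-7 + 23²) = -⅔ + (-7 + 529) = -⅔ + 522 = 1564/3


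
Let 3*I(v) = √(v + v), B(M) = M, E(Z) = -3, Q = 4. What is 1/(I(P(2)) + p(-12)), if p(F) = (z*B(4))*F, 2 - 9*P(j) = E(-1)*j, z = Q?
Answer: -9/1724 ≈ -0.0052204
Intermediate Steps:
z = 4
P(j) = 2/9 + j/3 (P(j) = 2/9 - (-1)*j/3 = 2/9 + j/3)
p(F) = 16*F (p(F) = (4*4)*F = 16*F)
I(v) = √2*√v/3 (I(v) = √(v + v)/3 = √(2*v)/3 = (√2*√v)/3 = √2*√v/3)
1/(I(P(2)) + p(-12)) = 1/(√2*√(2/9 + (⅓)*2)/3 + 16*(-12)) = 1/(√2*√(2/9 + ⅔)/3 - 192) = 1/(√2*√(8/9)/3 - 192) = 1/(√2*(2*√2/3)/3 - 192) = 1/(4/9 - 192) = 1/(-1724/9) = -9/1724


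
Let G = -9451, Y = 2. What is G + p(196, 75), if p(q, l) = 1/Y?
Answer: -18901/2 ≈ -9450.5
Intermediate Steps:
p(q, l) = 1/2
G + p(196, 75) = -9451 + 1/2 = -18901/2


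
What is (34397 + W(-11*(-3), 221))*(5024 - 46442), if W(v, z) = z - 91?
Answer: -1430039286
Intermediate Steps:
W(v, z) = -91 + z
(34397 + W(-11*(-3), 221))*(5024 - 46442) = (34397 + (-91 + 221))*(5024 - 46442) = (34397 + 130)*(-41418) = 34527*(-41418) = -1430039286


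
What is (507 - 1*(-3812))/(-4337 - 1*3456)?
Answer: -4319/7793 ≈ -0.55422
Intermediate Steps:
(507 - 1*(-3812))/(-4337 - 1*3456) = (507 + 3812)/(-4337 - 3456) = 4319/(-7793) = 4319*(-1/7793) = -4319/7793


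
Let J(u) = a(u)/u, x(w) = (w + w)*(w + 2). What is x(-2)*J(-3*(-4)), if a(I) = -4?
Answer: 0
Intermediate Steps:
x(w) = 2*w*(2 + w) (x(w) = (2*w)*(2 + w) = 2*w*(2 + w))
J(u) = -4/u
x(-2)*J(-3*(-4)) = (2*(-2)*(2 - 2))*(-4/((-3*(-4)))) = (2*(-2)*0)*(-4/12) = 0*(-4*1/12) = 0*(-⅓) = 0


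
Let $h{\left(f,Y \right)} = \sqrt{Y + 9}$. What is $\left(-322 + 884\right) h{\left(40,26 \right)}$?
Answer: $562 \sqrt{35} \approx 3324.8$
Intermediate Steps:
$h{\left(f,Y \right)} = \sqrt{9 + Y}$
$\left(-322 + 884\right) h{\left(40,26 \right)} = \left(-322 + 884\right) \sqrt{9 + 26} = 562 \sqrt{35}$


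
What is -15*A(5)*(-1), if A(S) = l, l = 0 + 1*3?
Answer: 45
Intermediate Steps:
l = 3 (l = 0 + 3 = 3)
A(S) = 3
-15*A(5)*(-1) = -15*3*(-1) = -45*(-1) = 45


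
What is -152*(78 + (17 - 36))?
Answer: -8968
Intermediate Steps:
-152*(78 + (17 - 36)) = -152*(78 - 19) = -152*59 = -8968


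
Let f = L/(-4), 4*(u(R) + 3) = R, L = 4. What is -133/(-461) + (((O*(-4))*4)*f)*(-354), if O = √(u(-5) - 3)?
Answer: 133/461 - 2832*I*√29 ≈ 0.2885 - 15251.0*I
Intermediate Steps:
u(R) = -3 + R/4
O = I*√29/2 (O = √((-3 + (¼)*(-5)) - 3) = √((-3 - 5/4) - 3) = √(-17/4 - 3) = √(-29/4) = I*√29/2 ≈ 2.6926*I)
f = -1 (f = 4/(-4) = 4*(-¼) = -1)
-133/(-461) + (((O*(-4))*4)*f)*(-354) = -133/(-461) + ((((I*√29/2)*(-4))*4)*(-1))*(-354) = -133*(-1/461) + ((-2*I*√29*4)*(-1))*(-354) = 133/461 + (-8*I*√29*(-1))*(-354) = 133/461 + (8*I*√29)*(-354) = 133/461 - 2832*I*√29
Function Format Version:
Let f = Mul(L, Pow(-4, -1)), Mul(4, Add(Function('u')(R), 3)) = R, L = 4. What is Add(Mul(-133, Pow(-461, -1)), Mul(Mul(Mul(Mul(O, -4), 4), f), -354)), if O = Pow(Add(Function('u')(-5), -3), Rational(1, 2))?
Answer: Add(Rational(133, 461), Mul(-2832, I, Pow(29, Rational(1, 2)))) ≈ Add(0.28850, Mul(-15251., I))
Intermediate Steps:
Function('u')(R) = Add(-3, Mul(Rational(1, 4), R))
O = Mul(Rational(1, 2), I, Pow(29, Rational(1, 2))) (O = Pow(Add(Add(-3, Mul(Rational(1, 4), -5)), -3), Rational(1, 2)) = Pow(Add(Add(-3, Rational(-5, 4)), -3), Rational(1, 2)) = Pow(Add(Rational(-17, 4), -3), Rational(1, 2)) = Pow(Rational(-29, 4), Rational(1, 2)) = Mul(Rational(1, 2), I, Pow(29, Rational(1, 2))) ≈ Mul(2.6926, I))
f = -1 (f = Mul(4, Pow(-4, -1)) = Mul(4, Rational(-1, 4)) = -1)
Add(Mul(-133, Pow(-461, -1)), Mul(Mul(Mul(Mul(O, -4), 4), f), -354)) = Add(Mul(-133, Pow(-461, -1)), Mul(Mul(Mul(Mul(Mul(Rational(1, 2), I, Pow(29, Rational(1, 2))), -4), 4), -1), -354)) = Add(Mul(-133, Rational(-1, 461)), Mul(Mul(Mul(Mul(-2, I, Pow(29, Rational(1, 2))), 4), -1), -354)) = Add(Rational(133, 461), Mul(Mul(Mul(-8, I, Pow(29, Rational(1, 2))), -1), -354)) = Add(Rational(133, 461), Mul(Mul(8, I, Pow(29, Rational(1, 2))), -354)) = Add(Rational(133, 461), Mul(-2832, I, Pow(29, Rational(1, 2))))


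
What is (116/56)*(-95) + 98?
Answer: -1383/14 ≈ -98.786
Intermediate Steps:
(116/56)*(-95) + 98 = (116*(1/56))*(-95) + 98 = (29/14)*(-95) + 98 = -2755/14 + 98 = -1383/14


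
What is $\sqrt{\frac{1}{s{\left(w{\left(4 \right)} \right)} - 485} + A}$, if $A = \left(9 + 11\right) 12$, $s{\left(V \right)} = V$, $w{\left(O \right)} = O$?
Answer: $\frac{\sqrt{55526159}}{481} \approx 15.492$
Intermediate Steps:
$A = 240$ ($A = 20 \cdot 12 = 240$)
$\sqrt{\frac{1}{s{\left(w{\left(4 \right)} \right)} - 485} + A} = \sqrt{\frac{1}{4 - 485} + 240} = \sqrt{\frac{1}{-481} + 240} = \sqrt{- \frac{1}{481} + 240} = \sqrt{\frac{115439}{481}} = \frac{\sqrt{55526159}}{481}$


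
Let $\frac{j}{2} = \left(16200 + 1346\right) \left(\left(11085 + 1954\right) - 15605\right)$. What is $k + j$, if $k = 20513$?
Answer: $-90025559$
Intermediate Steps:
$j = -90046072$ ($j = 2 \left(16200 + 1346\right) \left(\left(11085 + 1954\right) - 15605\right) = 2 \cdot 17546 \left(13039 - 15605\right) = 2 \cdot 17546 \left(-2566\right) = 2 \left(-45023036\right) = -90046072$)
$k + j = 20513 - 90046072 = -90025559$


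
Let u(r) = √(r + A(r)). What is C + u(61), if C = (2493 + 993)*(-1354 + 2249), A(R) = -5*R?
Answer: 3119970 + 2*I*√61 ≈ 3.12e+6 + 15.62*I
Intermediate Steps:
C = 3119970 (C = 3486*895 = 3119970)
u(r) = 2*√(-r) (u(r) = √(r - 5*r) = √(-4*r) = 2*√(-r))
C + u(61) = 3119970 + 2*√(-1*61) = 3119970 + 2*√(-61) = 3119970 + 2*(I*√61) = 3119970 + 2*I*√61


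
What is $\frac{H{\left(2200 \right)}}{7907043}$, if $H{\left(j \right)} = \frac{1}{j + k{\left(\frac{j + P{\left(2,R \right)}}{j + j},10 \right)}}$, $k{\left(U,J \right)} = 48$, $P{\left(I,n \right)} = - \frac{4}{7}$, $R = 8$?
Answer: $\frac{1}{17775032664} \approx 5.6259 \cdot 10^{-11}$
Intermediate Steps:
$P{\left(I,n \right)} = - \frac{4}{7}$ ($P{\left(I,n \right)} = \left(-4\right) \frac{1}{7} = - \frac{4}{7}$)
$H{\left(j \right)} = \frac{1}{48 + j}$ ($H{\left(j \right)} = \frac{1}{j + 48} = \frac{1}{48 + j}$)
$\frac{H{\left(2200 \right)}}{7907043} = \frac{1}{\left(48 + 2200\right) 7907043} = \frac{1}{2248} \cdot \frac{1}{7907043} = \frac{1}{17775032664}$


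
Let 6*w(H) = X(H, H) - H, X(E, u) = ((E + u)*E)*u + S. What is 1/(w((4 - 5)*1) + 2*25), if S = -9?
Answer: 3/145 ≈ 0.020690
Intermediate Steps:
X(E, u) = -9 + E*u*(E + u) (X(E, u) = ((E + u)*E)*u - 9 = (E*(E + u))*u - 9 = E*u*(E + u) - 9 = -9 + E*u*(E + u))
w(H) = -3/2 - H/6 + H³/3 (w(H) = ((-9 + H*H² + H*H²) - H)/6 = ((-9 + H³ + H³) - H)/6 = ((-9 + 2*H³) - H)/6 = (-9 - H + 2*H³)/6 = -3/2 - H/6 + H³/3)
1/(w((4 - 5)*1) + 2*25) = 1/((-3/2 - (4 - 5)/6 + ((4 - 5)*1)³/3) + 2*25) = 1/((-3/2 - (-1)/6 + (-1*1)³/3) + 50) = 1/((-3/2 - ⅙*(-1) + (⅓)*(-1)³) + 50) = 1/((-3/2 + ⅙ + (⅓)*(-1)) + 50) = 1/((-3/2 + ⅙ - ⅓) + 50) = 1/(-5/3 + 50) = 1/(145/3) = 3/145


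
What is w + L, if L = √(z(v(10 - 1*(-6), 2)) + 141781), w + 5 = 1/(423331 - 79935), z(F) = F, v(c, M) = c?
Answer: -1716979/343396 + √141797 ≈ 371.56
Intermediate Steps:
w = -1716979/343396 (w = -5 + 1/(423331 - 79935) = -5 + 1/343396 = -1716979/343396 ≈ -5.0000)
L = √141797 (L = √((10 - 1*(-6)) + 141781) = √((10 + 6) + 141781) = √(16 + 141781) = √141797 ≈ 376.56)
w + L = -1716979/343396 + √141797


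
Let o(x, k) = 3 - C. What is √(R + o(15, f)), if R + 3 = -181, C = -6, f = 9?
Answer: 5*I*√7 ≈ 13.229*I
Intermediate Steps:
o(x, k) = 9 (o(x, k) = 3 - 1*(-6) = 3 + 6 = 9)
R = -184 (R = -3 - 181 = -184)
√(R + o(15, f)) = √(-184 + 9) = √(-175) = 5*I*√7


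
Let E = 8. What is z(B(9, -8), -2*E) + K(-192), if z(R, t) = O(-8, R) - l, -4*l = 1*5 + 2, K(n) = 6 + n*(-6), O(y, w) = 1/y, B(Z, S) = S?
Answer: 9277/8 ≈ 1159.6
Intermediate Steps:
K(n) = 6 - 6*n
l = -7/4 (l = -(1*5 + 2)/4 = -(5 + 2)/4 = -1/4*7 = -7/4 ≈ -1.7500)
z(R, t) = 13/8 (z(R, t) = 1/(-8) - 1*(-7/4) = -1/8 + 7/4 = 13/8)
z(B(9, -8), -2*E) + K(-192) = 13/8 + (6 - 6*(-192)) = 13/8 + (6 + 1152) = 13/8 + 1158 = 9277/8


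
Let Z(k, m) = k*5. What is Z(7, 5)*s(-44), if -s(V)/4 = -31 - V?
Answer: -1820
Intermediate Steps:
s(V) = 124 + 4*V (s(V) = -4*(-31 - V) = 124 + 4*V)
Z(k, m) = 5*k
Z(7, 5)*s(-44) = (5*7)*(124 + 4*(-44)) = 35*(124 - 176) = 35*(-52) = -1820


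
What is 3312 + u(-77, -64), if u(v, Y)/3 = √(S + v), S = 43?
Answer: 3312 + 3*I*√34 ≈ 3312.0 + 17.493*I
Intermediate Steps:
u(v, Y) = 3*√(43 + v)
3312 + u(-77, -64) = 3312 + 3*√(43 - 77) = 3312 + 3*√(-34) = 3312 + 3*(I*√34) = 3312 + 3*I*√34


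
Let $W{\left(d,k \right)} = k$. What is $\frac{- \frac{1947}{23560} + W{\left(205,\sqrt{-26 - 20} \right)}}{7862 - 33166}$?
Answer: $\frac{1947}{596162240} - \frac{i \sqrt{46}}{25304} \approx 3.2659 \cdot 10^{-6} - 0.00026803 i$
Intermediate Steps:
$\frac{- \frac{1947}{23560} + W{\left(205,\sqrt{-26 - 20} \right)}}{7862 - 33166} = \frac{- \frac{1947}{23560} + \sqrt{-26 - 20}}{7862 - 33166} = \frac{\left(-1947\right) \frac{1}{23560} + \sqrt{-46}}{-25304} = \left(- \frac{1947}{23560} + i \sqrt{46}\right) \left(- \frac{1}{25304}\right) = \frac{1947}{596162240} - \frac{i \sqrt{46}}{25304}$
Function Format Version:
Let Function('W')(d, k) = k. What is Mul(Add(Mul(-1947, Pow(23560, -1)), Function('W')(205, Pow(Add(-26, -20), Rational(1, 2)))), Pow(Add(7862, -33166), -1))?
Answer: Add(Rational(1947, 596162240), Mul(Rational(-1, 25304), I, Pow(46, Rational(1, 2)))) ≈ Add(3.2659e-6, Mul(-0.00026803, I))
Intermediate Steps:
Mul(Add(Mul(-1947, Pow(23560, -1)), Function('W')(205, Pow(Add(-26, -20), Rational(1, 2)))), Pow(Add(7862, -33166), -1)) = Mul(Add(Mul(-1947, Pow(23560, -1)), Pow(Add(-26, -20), Rational(1, 2))), Pow(Add(7862, -33166), -1)) = Mul(Add(Mul(-1947, Rational(1, 23560)), Pow(-46, Rational(1, 2))), Pow(-25304, -1)) = Mul(Add(Rational(-1947, 23560), Mul(I, Pow(46, Rational(1, 2)))), Rational(-1, 25304)) = Add(Rational(1947, 596162240), Mul(Rational(-1, 25304), I, Pow(46, Rational(1, 2))))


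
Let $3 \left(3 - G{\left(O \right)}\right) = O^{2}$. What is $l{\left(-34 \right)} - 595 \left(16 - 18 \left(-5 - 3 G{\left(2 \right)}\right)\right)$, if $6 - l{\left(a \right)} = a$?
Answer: $-116580$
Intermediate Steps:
$G{\left(O \right)} = 3 - \frac{O^{2}}{3}$
$l{\left(a \right)} = 6 - a$
$l{\left(-34 \right)} - 595 \left(16 - 18 \left(-5 - 3 G{\left(2 \right)}\right)\right) = \left(6 - -34\right) - 595 \left(16 - 18 \left(-5 - 3 \left(3 - \frac{2^{2}}{3}\right)\right)\right) = \left(6 + 34\right) - 595 \left(16 - 18 \left(-5 - 3 \left(3 - \frac{4}{3}\right)\right)\right) = 40 - 595 \left(16 - 18 \left(-5 - 3 \left(3 - \frac{4}{3}\right)\right)\right) = 40 - 595 \left(16 - 18 \left(-5 - 5\right)\right) = 40 - 595 \left(16 - -180\right) = 40 - 595 \left(16 + 180\right) = 40 - 116620 = -116580$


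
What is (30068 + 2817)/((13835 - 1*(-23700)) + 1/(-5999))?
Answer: 197277115/225172464 ≈ 0.87612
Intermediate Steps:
(30068 + 2817)/((13835 - 1*(-23700)) + 1/(-5999)) = 32885/((13835 + 23700) - 1/5999) = 32885/(37535 - 1/5999) = 32885/(225172464/5999) = 32885*(5999/225172464) = 197277115/225172464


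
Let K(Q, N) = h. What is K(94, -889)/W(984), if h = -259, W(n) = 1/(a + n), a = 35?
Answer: -263921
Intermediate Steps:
W(n) = 1/(35 + n)
K(Q, N) = -259
K(94, -889)/W(984) = -259/(1/(35 + 984)) = -259/(1/1019) = -259/1/1019 = -259*1019 = -263921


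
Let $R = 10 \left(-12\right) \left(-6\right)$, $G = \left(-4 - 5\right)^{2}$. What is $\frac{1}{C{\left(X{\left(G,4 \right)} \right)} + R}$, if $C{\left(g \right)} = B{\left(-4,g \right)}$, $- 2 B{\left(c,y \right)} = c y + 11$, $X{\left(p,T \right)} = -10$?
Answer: $\frac{2}{1389} \approx 0.0014399$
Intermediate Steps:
$G = 81$ ($G = \left(-9\right)^{2} = 81$)
$B{\left(c,y \right)} = - \frac{11}{2} - \frac{c y}{2}$ ($B{\left(c,y \right)} = - \frac{c y + 11}{2} = - \frac{11 + c y}{2} = - \frac{11}{2} - \frac{c y}{2}$)
$C{\left(g \right)} = - \frac{11}{2} + 2 g$ ($C{\left(g \right)} = - \frac{11}{2} - - 2 g = - \frac{11}{2} + 2 g$)
$R = 720$ ($R = \left(-120\right) \left(-6\right) = 720$)
$\frac{1}{C{\left(X{\left(G,4 \right)} \right)} + R} = \frac{1}{\left(- \frac{11}{2} + 2 \left(-10\right)\right) + 720} = \frac{1}{\left(- \frac{11}{2} - 20\right) + 720} = \frac{1}{- \frac{51}{2} + 720} = \frac{1}{\frac{1389}{2}} = \frac{2}{1389}$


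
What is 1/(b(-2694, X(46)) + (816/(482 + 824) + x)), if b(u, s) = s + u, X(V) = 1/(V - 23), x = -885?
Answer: -15019/53742964 ≈ -0.00027946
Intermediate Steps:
X(V) = 1/(-23 + V)
1/(b(-2694, X(46)) + (816/(482 + 824) + x)) = 1/((1/(-23 + 46) - 2694) + (816/(482 + 824) - 885)) = 1/((1/23 - 2694) + (816/1306 - 885)) = 1/((1/23 - 2694) + (816*(1/1306) - 885)) = 1/(-61961/23 + (408/653 - 885)) = 1/(-61961/23 - 577497/653) = 1/(-53742964/15019) = -15019/53742964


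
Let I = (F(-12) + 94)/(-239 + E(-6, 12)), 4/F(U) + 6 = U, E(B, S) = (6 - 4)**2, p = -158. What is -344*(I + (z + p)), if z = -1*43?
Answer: 146529896/2115 ≈ 69281.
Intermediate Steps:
z = -43
E(B, S) = 4 (E(B, S) = 2**2 = 4)
F(U) = 4/(-6 + U)
I = -844/2115 (I = (4/(-6 - 12) + 94)/(-239 + 4) = (4/(-18) + 94)/(-235) = (4*(-1/18) + 94)*(-1/235) = (-2/9 + 94)*(-1/235) = (844/9)*(-1/235) = -844/2115 ≈ -0.39905)
-344*(I + (z + p)) = -344*(-844/2115 + (-43 - 158)) = -344*(-844/2115 - 201) = -344*(-425959/2115) = 146529896/2115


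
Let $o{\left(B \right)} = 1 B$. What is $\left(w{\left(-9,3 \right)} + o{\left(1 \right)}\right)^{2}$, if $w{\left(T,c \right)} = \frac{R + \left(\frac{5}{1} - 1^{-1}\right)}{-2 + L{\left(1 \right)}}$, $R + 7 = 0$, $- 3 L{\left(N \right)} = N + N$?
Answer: $\frac{289}{64} \approx 4.5156$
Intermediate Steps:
$L{\left(N \right)} = - \frac{2 N}{3}$ ($L{\left(N \right)} = - \frac{N + N}{3} = - \frac{2 N}{3}$)
$o{\left(B \right)} = B$
$R = -7$ ($R = -7 + 0 = -7$)
$w{\left(T,c \right)} = \frac{9}{8}$ ($w{\left(T,c \right)} = \frac{-7 + \left(\frac{5}{1} - 1^{-1}\right)}{-2 - \frac{2}{3}} = \frac{-7 + \left(5 \cdot 1 - 1\right)}{-2 - \frac{2}{3}} = \frac{-7 + \left(5 - 1\right)}{- \frac{8}{3}} = \left(-7 + 4\right) \left(- \frac{3}{8}\right) = \left(-3\right) \left(- \frac{3}{8}\right) = \frac{9}{8}$)
$\left(w{\left(-9,3 \right)} + o{\left(1 \right)}\right)^{2} = \left(\frac{9}{8} + 1\right)^{2} = \left(\frac{17}{8}\right)^{2} = \frac{289}{64}$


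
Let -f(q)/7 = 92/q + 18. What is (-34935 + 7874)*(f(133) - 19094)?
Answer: 9884625592/19 ≈ 5.2024e+8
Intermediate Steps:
f(q) = -126 - 644/q (f(q) = -7*(92/q + 18) = -7*(18 + 92/q) = -126 - 644/q)
(-34935 + 7874)*(f(133) - 19094) = (-34935 + 7874)*((-126 - 644/133) - 19094) = -27061*((-126 - 644*1/133) - 19094) = -27061*((-126 - 92/19) - 19094) = -27061*(-2486/19 - 19094) = -27061*(-365272/19) = 9884625592/19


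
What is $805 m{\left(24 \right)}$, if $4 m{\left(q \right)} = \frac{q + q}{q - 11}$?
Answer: $\frac{9660}{13} \approx 743.08$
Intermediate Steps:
$m{\left(q \right)} = \frac{q}{2 \left(-11 + q\right)}$ ($m{\left(q \right)} = \frac{\left(q + q\right) \frac{1}{q - 11}}{4} = \frac{2 q \frac{1}{-11 + q}}{4} = \frac{q}{2 \left(-11 + q\right)}$)
$805 m{\left(24 \right)} = 805 \cdot \frac{1}{2} \cdot 24 \frac{1}{-11 + 24} = 805 \cdot \frac{1}{2} \cdot 24 \cdot \frac{1}{13} = 805 \cdot \frac{12}{13} = \frac{9660}{13}$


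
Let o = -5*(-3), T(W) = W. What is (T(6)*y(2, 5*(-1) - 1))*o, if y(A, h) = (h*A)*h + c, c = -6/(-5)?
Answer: 6588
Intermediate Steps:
o = 15
c = 6/5 (c = -6*(-⅕) = 6/5 ≈ 1.2000)
y(A, h) = 6/5 + A*h² (y(A, h) = (h*A)*h + 6/5 = (A*h)*h + 6/5 = A*h² + 6/5 = 6/5 + A*h²)
(T(6)*y(2, 5*(-1) - 1))*o = (6*(6/5 + 2*(5*(-1) - 1)²))*15 = (6*(6/5 + 2*(-5 - 1)²))*15 = (6*(6/5 + 2*(-6)²))*15 = (6*(6/5 + 2*36))*15 = (6*(6/5 + 72))*15 = (6*(366/5))*15 = (2196/5)*15 = 6588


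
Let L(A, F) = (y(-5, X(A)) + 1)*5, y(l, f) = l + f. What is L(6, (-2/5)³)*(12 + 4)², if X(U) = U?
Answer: 2560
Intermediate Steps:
y(l, f) = f + l
L(A, F) = -20 + 5*A (L(A, F) = ((A - 5) + 1)*5 = ((-5 + A) + 1)*5 = (-4 + A)*5 = -20 + 5*A)
L(6, (-2/5)³)*(12 + 4)² = (-20 + 5*6)*(12 + 4)² = (-20 + 30)*16² = 10*256 = 2560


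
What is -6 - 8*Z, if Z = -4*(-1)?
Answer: -38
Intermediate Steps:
Z = 4
-6 - 8*Z = -6 - 8*4 = -6 - 32 = -38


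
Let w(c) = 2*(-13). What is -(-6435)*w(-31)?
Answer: -167310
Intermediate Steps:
w(c) = -26
-(-6435)*w(-31) = -(-6435)*(-26) = -15*11154 = -167310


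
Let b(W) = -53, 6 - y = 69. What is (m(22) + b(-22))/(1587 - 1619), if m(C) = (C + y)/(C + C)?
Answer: 2373/1408 ≈ 1.6854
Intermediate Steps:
y = -63 (y = 6 - 1*69 = 6 - 69 = -63)
m(C) = (-63 + C)/(2*C) (m(C) = (C - 63)/(C + C) = (-63 + C)/((2*C)) = (-63 + C)*(1/(2*C)) = (-63 + C)/(2*C))
(m(22) + b(-22))/(1587 - 1619) = ((½)*(-63 + 22)/22 - 53)/(1587 - 1619) = ((½)*(1/22)*(-41) - 53)/(-32) = (-41/44 - 53)*(-1/32) = -2373/44*(-1/32) = 2373/1408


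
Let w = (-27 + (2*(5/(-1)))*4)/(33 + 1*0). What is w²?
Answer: 4489/1089 ≈ 4.1221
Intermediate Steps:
w = -67/33 (w = (-27 + (2*(5*(-1)))*4)/(33 + 0) = (-27 + (2*(-5))*4)/33 = (-27 - 10*4)*(1/33) = (-27 - 40)*(1/33) = -67*1/33 = -67/33 ≈ -2.0303)
w² = (-67/33)² = 4489/1089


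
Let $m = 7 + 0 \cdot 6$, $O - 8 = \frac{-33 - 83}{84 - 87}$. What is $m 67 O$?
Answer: $\frac{65660}{3} \approx 21887.0$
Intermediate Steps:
$O = \frac{140}{3}$ ($O = 8 + \frac{-33 - 83}{84 - 87} = 8 - \frac{116}{-3} = 8 - - \frac{116}{3} = 8 + \frac{116}{3} = \frac{140}{3} \approx 46.667$)
$m = 7$ ($m = 7 + 0 = 7$)
$m 67 O = 7 \cdot 67 \cdot \frac{140}{3} = 469 \cdot \frac{140}{3} = \frac{65660}{3}$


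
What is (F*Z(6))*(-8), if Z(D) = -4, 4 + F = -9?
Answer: -416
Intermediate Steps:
F = -13 (F = -4 - 9 = -13)
(F*Z(6))*(-8) = -13*(-4)*(-8) = 52*(-8) = -416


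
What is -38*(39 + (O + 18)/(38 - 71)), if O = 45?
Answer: -15504/11 ≈ -1409.5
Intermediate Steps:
-38*(39 + (O + 18)/(38 - 71)) = -38*(39 + (45 + 18)/(38 - 71)) = -38*(39 + 63/(-33)) = -38*(39 + 63*(-1/33)) = -38*(39 - 21/11) = -38*408/11 = -15504/11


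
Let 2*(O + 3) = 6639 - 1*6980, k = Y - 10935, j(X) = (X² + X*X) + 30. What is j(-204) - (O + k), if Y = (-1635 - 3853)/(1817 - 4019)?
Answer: 207798353/2202 ≈ 94368.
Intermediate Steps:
j(X) = 30 + 2*X² (j(X) = (X² + X²) + 30 = 2*X² + 30 = 30 + 2*X²)
Y = 2744/1101 (Y = -5488/(-2202) = -5488*(-1/2202) = 2744/1101 ≈ 2.4923)
k = -12036691/1101 (k = 2744/1101 - 10935 = -12036691/1101 ≈ -10933.)
O = -347/2 (O = -3 + (6639 - 1*6980)/2 = -3 + (6639 - 6980)/2 = -3 + (½)*(-341) = -3 - 341/2 = -347/2 ≈ -173.50)
j(-204) - (O + k) = (30 + 2*(-204)²) - (-347/2 - 12036691/1101) = (30 + 2*41616) - 1*(-24455429/2202) = (30 + 83232) + 24455429/2202 = 83262 + 24455429/2202 = 207798353/2202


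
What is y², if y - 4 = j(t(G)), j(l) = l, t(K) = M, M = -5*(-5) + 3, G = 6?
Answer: 1024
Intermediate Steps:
M = 28 (M = 25 + 3 = 28)
t(K) = 28
y = 32 (y = 4 + 28 = 32)
y² = 32² = 1024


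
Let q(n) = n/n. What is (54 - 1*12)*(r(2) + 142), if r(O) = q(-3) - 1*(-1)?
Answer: 6048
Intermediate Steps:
q(n) = 1
r(O) = 2 (r(O) = 1 - 1*(-1) = 1 + 1 = 2)
(54 - 1*12)*(r(2) + 142) = (54 - 1*12)*(2 + 142) = (54 - 12)*144 = 42*144 = 6048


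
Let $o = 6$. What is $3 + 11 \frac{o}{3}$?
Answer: $25$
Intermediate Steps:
$3 + 11 \frac{o}{3} = 3 + 11 \cdot \frac{6}{3} = 3 + 11 \cdot 6 \cdot \frac{1}{3} = 3 + 11 \cdot 2 = 3 + 22 = 25$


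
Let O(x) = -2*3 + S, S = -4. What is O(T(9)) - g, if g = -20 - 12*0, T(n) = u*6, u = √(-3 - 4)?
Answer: 10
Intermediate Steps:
u = I*√7 (u = √(-7) = I*√7 ≈ 2.6458*I)
T(n) = 6*I*√7 (T(n) = (I*√7)*6 = 6*I*√7)
O(x) = -10 (O(x) = -2*3 - 4 = -6 - 4 = -10)
g = -20 (g = -20 + 0 = -20)
O(T(9)) - g = -10 - 1*(-20) = -10 + 20 = 10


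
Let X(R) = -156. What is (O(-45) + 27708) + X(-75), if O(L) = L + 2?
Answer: 27509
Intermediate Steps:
O(L) = 2 + L
(O(-45) + 27708) + X(-75) = ((2 - 45) + 27708) - 156 = (-43 + 27708) - 156 = 27665 - 156 = 27509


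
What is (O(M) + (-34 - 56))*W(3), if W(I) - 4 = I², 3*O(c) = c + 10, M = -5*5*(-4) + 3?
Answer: -2041/3 ≈ -680.33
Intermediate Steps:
M = 103 (M = -25*(-4) + 3 = 100 + 3 = 103)
O(c) = 10/3 + c/3 (O(c) = (c + 10)/3 = (10 + c)/3 = 10/3 + c/3)
W(I) = 4 + I²
(O(M) + (-34 - 56))*W(3) = ((10/3 + (⅓)*103) + (-34 - 56))*(4 + 3²) = ((10/3 + 103/3) - 90)*(4 + 9) = (113/3 - 90)*13 = -157/3*13 = -2041/3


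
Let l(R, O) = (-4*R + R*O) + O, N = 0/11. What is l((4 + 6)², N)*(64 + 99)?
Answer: -65200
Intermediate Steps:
N = 0 (N = 0*(1/11) = 0)
l(R, O) = O - 4*R + O*R (l(R, O) = (-4*R + O*R) + O = O - 4*R + O*R)
l((4 + 6)², N)*(64 + 99) = (0 - 4*(4 + 6)² + 0*(4 + 6)²)*(64 + 99) = (0 - 4*10² + 0*10²)*163 = (0 - 4*100 + 0*100)*163 = (0 - 400 + 0)*163 = -400*163 = -65200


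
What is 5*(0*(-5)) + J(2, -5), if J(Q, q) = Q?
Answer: 2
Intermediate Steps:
5*(0*(-5)) + J(2, -5) = 5*(0*(-5)) + 2 = 5*0 + 2 = 0 + 2 = 2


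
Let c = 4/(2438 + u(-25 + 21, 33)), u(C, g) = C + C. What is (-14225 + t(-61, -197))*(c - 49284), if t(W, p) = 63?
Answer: 848021381396/1215 ≈ 6.9796e+8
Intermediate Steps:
u(C, g) = 2*C
c = 2/1215 (c = 4/(2438 + 2*(-25 + 21)) = 4/(2438 + 2*(-4)) = 4/(2438 - 8) = 4/2430 = (1/2430)*4 = 2/1215 ≈ 0.0016461)
(-14225 + t(-61, -197))*(c - 49284) = (-14225 + 63)*(2/1215 - 49284) = -14162*(-59880058/1215) = 848021381396/1215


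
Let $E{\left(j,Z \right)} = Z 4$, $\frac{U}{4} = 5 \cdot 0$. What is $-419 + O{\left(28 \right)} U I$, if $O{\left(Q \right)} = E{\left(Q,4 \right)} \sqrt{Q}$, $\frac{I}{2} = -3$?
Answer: $-419$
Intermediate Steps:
$U = 0$ ($U = 4 \cdot 5 \cdot 0 = 4 \cdot 0 = 0$)
$E{\left(j,Z \right)} = 4 Z$
$I = -6$ ($I = 2 \left(-3\right) = -6$)
$O{\left(Q \right)} = 16 \sqrt{Q}$ ($O{\left(Q \right)} = 4 \cdot 4 \sqrt{Q} = 16 \sqrt{Q}$)
$-419 + O{\left(28 \right)} U I = -419 + 16 \sqrt{28} \cdot 0 \left(-6\right) = -419 + 16 \cdot 2 \sqrt{7} \cdot 0 = -419 + 32 \sqrt{7} \cdot 0 = -419 + 0 = -419$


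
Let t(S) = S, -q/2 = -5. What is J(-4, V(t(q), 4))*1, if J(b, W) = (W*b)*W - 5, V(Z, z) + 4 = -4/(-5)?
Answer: -1149/25 ≈ -45.960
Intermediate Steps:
q = 10 (q = -2*(-5) = 10)
V(Z, z) = -16/5 (V(Z, z) = -4 - 4/(-5) = -4 - 4*(-1/5) = -4 + 4/5 = -16/5)
J(b, W) = -5 + b*W**2 (J(b, W) = b*W**2 - 5 = -5 + b*W**2)
J(-4, V(t(q), 4))*1 = (-5 - 4*(-16/5)**2)*1 = (-5 - 4*256/25)*1 = (-5 - 1024/25)*1 = -1149/25*1 = -1149/25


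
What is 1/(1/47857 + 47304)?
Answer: 47857/2263827529 ≈ 2.1140e-5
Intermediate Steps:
1/(1/47857 + 47304) = 1/(2263827529/47857) = 47857/2263827529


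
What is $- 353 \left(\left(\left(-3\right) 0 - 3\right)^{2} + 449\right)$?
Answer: $-161674$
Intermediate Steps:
$- 353 \left(\left(\left(-3\right) 0 - 3\right)^{2} + 449\right) = - 353 \left(\left(0 - 3\right)^{2} + 449\right) = - 353 \left(\left(-3\right)^{2} + 449\right) = - 353 \left(9 + 449\right) = \left(-353\right) 458 = -161674$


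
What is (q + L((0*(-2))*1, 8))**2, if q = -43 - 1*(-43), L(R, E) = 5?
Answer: 25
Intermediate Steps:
q = 0 (q = -43 + 43 = 0)
(q + L((0*(-2))*1, 8))**2 = (0 + 5)**2 = 5**2 = 25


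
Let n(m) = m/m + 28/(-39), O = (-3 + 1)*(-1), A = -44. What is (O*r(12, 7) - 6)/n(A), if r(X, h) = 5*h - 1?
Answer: 2418/11 ≈ 219.82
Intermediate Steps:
O = 2 (O = -2*(-1) = 2)
n(m) = 11/39 (n(m) = 1 + 28*(-1/39) = 1 - 28/39 = 11/39)
r(X, h) = -1 + 5*h
(O*r(12, 7) - 6)/n(A) = (2*(-1 + 5*7) - 6)/(11/39) = (2*(-1 + 35) - 6)*(39/11) = (2*34 - 6)*(39/11) = (68 - 6)*(39/11) = 62*(39/11) = 2418/11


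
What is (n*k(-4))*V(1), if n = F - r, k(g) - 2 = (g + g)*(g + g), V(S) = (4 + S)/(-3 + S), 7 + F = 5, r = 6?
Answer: 1320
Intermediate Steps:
F = -2 (F = -7 + 5 = -2)
V(S) = (4 + S)/(-3 + S)
k(g) = 2 + 4*g² (k(g) = 2 + (g + g)*(g + g) = 2 + (2*g)*(2*g) = 2 + 4*g²)
n = -8 (n = -2 - 1*6 = -2 - 6 = -8)
(n*k(-4))*V(1) = (-8*(2 + 4*(-4)²))*((4 + 1)/(-3 + 1)) = (-8*(2 + 4*16))*(5/(-2)) = (-8*(2 + 64))*(-½*5) = -8*66*(-5/2) = -528*(-5/2) = 1320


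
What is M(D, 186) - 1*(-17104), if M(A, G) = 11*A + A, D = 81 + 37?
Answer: 18520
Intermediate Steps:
D = 118
M(A, G) = 12*A
M(D, 186) - 1*(-17104) = 12*118 - 1*(-17104) = 1416 + 17104 = 18520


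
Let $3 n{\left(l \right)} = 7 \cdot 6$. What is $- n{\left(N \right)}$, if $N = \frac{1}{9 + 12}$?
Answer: $-14$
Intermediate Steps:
$N = \frac{1}{21} \approx 0.047619$
$n{\left(l \right)} = 14$ ($n{\left(l \right)} = \frac{7 \cdot 6}{3} = \frac{1}{3} \cdot 42 = 14$)
$- n{\left(N \right)} = \left(-1\right) 14 = -14$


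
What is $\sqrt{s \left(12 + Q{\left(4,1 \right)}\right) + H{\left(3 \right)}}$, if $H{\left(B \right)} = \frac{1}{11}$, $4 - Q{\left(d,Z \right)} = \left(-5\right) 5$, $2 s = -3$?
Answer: $\frac{i \sqrt{29722}}{22} \approx 7.8364 i$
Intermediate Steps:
$s = - \frac{3}{2}$ ($s = \frac{1}{2} \left(-3\right) = - \frac{3}{2} \approx -1.5$)
$Q{\left(d,Z \right)} = 29$ ($Q{\left(d,Z \right)} = 4 - \left(-5\right) 5 = 4 - -25 = 4 + 25 = 29$)
$H{\left(B \right)} = \frac{1}{11}$
$\sqrt{s \left(12 + Q{\left(4,1 \right)}\right) + H{\left(3 \right)}} = \sqrt{- \frac{3 \left(12 + 29\right)}{2} + \frac{1}{11}} = \sqrt{\left(- \frac{3}{2}\right) 41 + \frac{1}{11}} = \sqrt{- \frac{123}{2} + \frac{1}{11}} = \sqrt{- \frac{1351}{22}} = \frac{i \sqrt{29722}}{22}$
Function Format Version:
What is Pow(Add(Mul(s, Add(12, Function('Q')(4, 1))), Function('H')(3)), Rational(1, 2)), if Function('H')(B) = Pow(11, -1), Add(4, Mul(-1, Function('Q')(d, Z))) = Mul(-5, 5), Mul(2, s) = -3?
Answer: Mul(Rational(1, 22), I, Pow(29722, Rational(1, 2))) ≈ Mul(7.8364, I)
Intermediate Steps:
s = Rational(-3, 2) (s = Mul(Rational(1, 2), -3) = Rational(-3, 2) ≈ -1.5000)
Function('Q')(d, Z) = 29 (Function('Q')(d, Z) = Add(4, Mul(-1, Mul(-5, 5))) = Add(4, Mul(-1, -25)) = Add(4, 25) = 29)
Function('H')(B) = Rational(1, 11)
Pow(Add(Mul(s, Add(12, Function('Q')(4, 1))), Function('H')(3)), Rational(1, 2)) = Pow(Add(Mul(Rational(-3, 2), Add(12, 29)), Rational(1, 11)), Rational(1, 2)) = Pow(Add(Mul(Rational(-3, 2), 41), Rational(1, 11)), Rational(1, 2)) = Pow(Add(Rational(-123, 2), Rational(1, 11)), Rational(1, 2)) = Pow(Rational(-1351, 22), Rational(1, 2)) = Mul(Rational(1, 22), I, Pow(29722, Rational(1, 2)))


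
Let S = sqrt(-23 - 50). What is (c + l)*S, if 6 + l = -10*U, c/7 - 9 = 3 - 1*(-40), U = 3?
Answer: 328*I*sqrt(73) ≈ 2802.4*I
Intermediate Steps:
c = 364 (c = 63 + 7*(3 - 1*(-40)) = 63 + 7*(3 + 40) = 63 + 7*43 = 63 + 301 = 364)
S = I*sqrt(73) (S = sqrt(-73) = I*sqrt(73) ≈ 8.544*I)
l = -36 (l = -6 - 10*3 = -6 - 30 = -36)
(c + l)*S = (364 - 36)*(I*sqrt(73)) = 328*(I*sqrt(73)) = 328*I*sqrt(73)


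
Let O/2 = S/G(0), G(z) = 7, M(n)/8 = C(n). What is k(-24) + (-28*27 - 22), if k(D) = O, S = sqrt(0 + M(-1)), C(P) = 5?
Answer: -778 + 4*sqrt(10)/7 ≈ -776.19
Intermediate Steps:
M(n) = 40 (M(n) = 8*5 = 40)
S = 2*sqrt(10) (S = sqrt(0 + 40) = sqrt(40) = 2*sqrt(10) ≈ 6.3246)
O = 4*sqrt(10)/7 (O = 2*((2*sqrt(10))/7) = 2*((2*sqrt(10))*(1/7)) = 2*(2*sqrt(10)/7) = 4*sqrt(10)/7 ≈ 1.8070)
k(D) = 4*sqrt(10)/7
k(-24) + (-28*27 - 22) = 4*sqrt(10)/7 + (-28*27 - 22) = 4*sqrt(10)/7 + (-756 - 22) = 4*sqrt(10)/7 - 778 = -778 + 4*sqrt(10)/7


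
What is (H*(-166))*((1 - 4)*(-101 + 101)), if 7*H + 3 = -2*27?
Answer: 0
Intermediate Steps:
H = -57/7 (H = -3/7 + (-2*27)/7 = -3/7 + (⅐)*(-54) = -3/7 - 54/7 = -57/7 ≈ -8.1429)
(H*(-166))*((1 - 4)*(-101 + 101)) = (-57/7*(-166))*((1 - 4)*(-101 + 101)) = 9462*(-3*0)/7 = (9462/7)*0 = 0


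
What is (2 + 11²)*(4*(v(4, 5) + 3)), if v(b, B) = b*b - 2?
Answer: 8364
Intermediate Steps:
v(b, B) = -2 + b² (v(b, B) = b² - 2 = -2 + b²)
(2 + 11²)*(4*(v(4, 5) + 3)) = (2 + 11²)*(4*((-2 + 4²) + 3)) = (2 + 121)*(4*((-2 + 16) + 3)) = 123*(4*(14 + 3)) = 123*(4*17) = 123*68 = 8364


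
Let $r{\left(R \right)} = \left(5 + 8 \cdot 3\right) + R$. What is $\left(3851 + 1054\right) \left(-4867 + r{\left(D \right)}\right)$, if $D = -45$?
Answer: $-23951115$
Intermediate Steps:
$r{\left(R \right)} = 29 + R$ ($r{\left(R \right)} = \left(5 + 24\right) + R = 29 + R$)
$\left(3851 + 1054\right) \left(-4867 + r{\left(D \right)}\right) = \left(3851 + 1054\right) \left(-4867 + \left(29 - 45\right)\right) = 4905 \left(-4867 - 16\right) = 4905 \left(-4883\right) = -23951115$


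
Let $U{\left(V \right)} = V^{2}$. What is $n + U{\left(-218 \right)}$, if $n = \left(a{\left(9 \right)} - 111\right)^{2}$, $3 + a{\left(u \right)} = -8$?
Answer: $62408$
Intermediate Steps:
$a{\left(u \right)} = -11$ ($a{\left(u \right)} = -3 - 8 = -11$)
$n = 14884$ ($n = \left(-11 - 111\right)^{2} = \left(-122\right)^{2} = 14884$)
$n + U{\left(-218 \right)} = 14884 + \left(-218\right)^{2} = 14884 + 47524 = 62408$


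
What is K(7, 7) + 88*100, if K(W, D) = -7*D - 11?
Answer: 8740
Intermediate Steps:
K(W, D) = -11 - 7*D
K(7, 7) + 88*100 = (-11 - 7*7) + 88*100 = (-11 - 49) + 8800 = -60 + 8800 = 8740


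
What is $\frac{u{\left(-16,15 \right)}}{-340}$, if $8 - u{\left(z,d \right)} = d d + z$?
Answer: $\frac{201}{340} \approx 0.59118$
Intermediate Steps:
$u{\left(z,d \right)} = 8 - z - d^{2}$ ($u{\left(z,d \right)} = 8 - \left(d d + z\right) = 8 - \left(d^{2} + z\right) = 8 - \left(z + d^{2}\right) = 8 - z - d^{2}$)
$\frac{u{\left(-16,15 \right)}}{-340} = \frac{8 - -16 - 15^{2}}{-340} = \left(8 + 16 - 225\right) \left(- \frac{1}{340}\right) = \left(-201\right) \left(- \frac{1}{340}\right) = \frac{201}{340}$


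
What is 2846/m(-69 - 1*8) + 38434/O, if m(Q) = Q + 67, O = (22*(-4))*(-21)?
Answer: -110797/420 ≈ -263.80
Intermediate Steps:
O = 1848 (O = -88*(-21) = 1848)
m(Q) = 67 + Q
2846/m(-69 - 1*8) + 38434/O = 2846/(67 + (-69 - 1*8)) + 38434/1848 = 2846/(67 + (-69 - 8)) + 38434*(1/1848) = 2846/(67 - 77) + 1747/84 = 2846/(-10) + 1747/84 = 2846*(-⅒) + 1747/84 = -1423/5 + 1747/84 = -110797/420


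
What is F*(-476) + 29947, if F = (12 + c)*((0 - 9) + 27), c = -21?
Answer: 107059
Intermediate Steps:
F = -162 (F = (12 - 21)*((0 - 9) + 27) = -9*(-9 + 27) = -9*18 = -162)
F*(-476) + 29947 = -162*(-476) + 29947 = 77112 + 29947 = 107059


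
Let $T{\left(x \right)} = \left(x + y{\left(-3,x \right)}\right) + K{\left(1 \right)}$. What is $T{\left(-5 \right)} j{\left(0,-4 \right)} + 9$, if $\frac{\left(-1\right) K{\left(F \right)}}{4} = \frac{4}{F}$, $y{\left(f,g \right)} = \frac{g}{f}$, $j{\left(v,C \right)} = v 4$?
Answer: $9$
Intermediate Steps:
$j{\left(v,C \right)} = 4 v$
$K{\left(F \right)} = - \frac{16}{F}$ ($K{\left(F \right)} = - 4 \frac{4}{F} = - \frac{16}{F}$)
$T{\left(x \right)} = -16 + \frac{2 x}{3}$ ($T{\left(x \right)} = \left(x + \frac{x}{-3}\right) - \frac{16}{1} = \left(x + x \left(- \frac{1}{3}\right)\right) - 16 = \left(x - \frac{x}{3}\right) - 16 = \frac{2 x}{3} - 16 = -16 + \frac{2 x}{3}$)
$T{\left(-5 \right)} j{\left(0,-4 \right)} + 9 = \left(-16 + \frac{2}{3} \left(-5\right)\right) 4 \cdot 0 + 9 = \left(-16 - \frac{10}{3}\right) 0 + 9 = \left(- \frac{58}{3}\right) 0 + 9 = 0 + 9 = 9$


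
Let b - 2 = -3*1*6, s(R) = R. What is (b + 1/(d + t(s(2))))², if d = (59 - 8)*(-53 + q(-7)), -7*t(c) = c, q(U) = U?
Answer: 117483732081/458902084 ≈ 256.01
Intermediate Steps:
b = -16 (b = 2 - 3*1*6 = 2 - 3*6 = 2 - 18 = -16)
t(c) = -c/7
d = -3060 (d = (59 - 8)*(-53 - 7) = 51*(-60) = -3060)
(b + 1/(d + t(s(2))))² = (-16 + 1/(-3060 - ⅐*2))² = (-16 + 1/(-3060 - 2/7))² = (-16 + 1/(-21422/7))² = (-16 - 7/21422)² = (-342759/21422)² = 117483732081/458902084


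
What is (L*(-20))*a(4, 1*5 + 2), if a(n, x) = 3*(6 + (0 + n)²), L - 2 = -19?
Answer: 22440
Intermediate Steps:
L = -17 (L = 2 - 19 = -17)
a(n, x) = 18 + 3*n² (a(n, x) = 3*(6 + n²) = 18 + 3*n²)
(L*(-20))*a(4, 1*5 + 2) = (-17*(-20))*(18 + 3*4²) = 340*(18 + 3*16) = 340*(18 + 48) = 340*66 = 22440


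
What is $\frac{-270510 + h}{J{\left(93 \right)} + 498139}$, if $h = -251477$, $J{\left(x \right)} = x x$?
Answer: $- \frac{521987}{506788} \approx -1.03$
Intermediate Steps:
$J{\left(x \right)} = x^{2}$
$\frac{-270510 + h}{J{\left(93 \right)} + 498139} = \frac{-270510 - 251477}{93^{2} + 498139} = - \frac{521987}{8649 + 498139} = - \frac{521987}{506788}$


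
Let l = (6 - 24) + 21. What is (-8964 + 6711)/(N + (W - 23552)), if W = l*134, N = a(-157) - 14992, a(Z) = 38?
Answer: 2253/38104 ≈ 0.059128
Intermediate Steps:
N = -14954 (N = 38 - 14992 = -14954)
l = 3 (l = -18 + 21 = 3)
W = 402 (W = 3*134 = 402)
(-8964 + 6711)/(N + (W - 23552)) = (-8964 + 6711)/(-14954 + (402 - 23552)) = -2253/(-14954 - 23150) = -2253/(-38104) = -2253*(-1/38104) = 2253/38104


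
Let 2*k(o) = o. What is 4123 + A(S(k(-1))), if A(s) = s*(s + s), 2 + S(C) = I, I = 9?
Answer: 4221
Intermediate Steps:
k(o) = o/2
S(C) = 7 (S(C) = -2 + 9 = 7)
A(s) = 2*s**2 (A(s) = s*(2*s) = 2*s**2)
4123 + A(S(k(-1))) = 4123 + 2*7**2 = 4123 + 2*49 = 4123 + 98 = 4221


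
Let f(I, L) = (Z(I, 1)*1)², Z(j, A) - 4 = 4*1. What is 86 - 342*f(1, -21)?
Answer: -21802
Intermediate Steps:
Z(j, A) = 8 (Z(j, A) = 4 + 4*1 = 4 + 4 = 8)
f(I, L) = 64 (f(I, L) = (8*1)² = 8² = 64)
86 - 342*f(1, -21) = 86 - 342*64 = 86 - 21888 = -21802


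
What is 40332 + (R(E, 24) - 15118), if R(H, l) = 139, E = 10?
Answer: 25353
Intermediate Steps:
40332 + (R(E, 24) - 15118) = 40332 + (139 - 15118) = 40332 - 14979 = 25353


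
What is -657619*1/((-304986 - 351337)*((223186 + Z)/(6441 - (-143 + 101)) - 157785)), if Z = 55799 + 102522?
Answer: -1421114659/223705211023768 ≈ -6.3526e-6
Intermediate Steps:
Z = 158321
-657619*1/((-304986 - 351337)*((223186 + Z)/(6441 - (-143 + 101)) - 157785)) = -657619*1/((-304986 - 351337)*((223186 + 158321)/(6441 - (-143 + 101)) - 157785)) = -657619*(-1/(656323*(381507/(6441 - 1*(-42)) - 157785))) = -657619*(-1/(656323*(381507/(6441 + 42) - 157785))) = -657619*(-1/(656323*(381507/6483 - 157785))) = -657619*(-1/(656323*(381507*(1/6483) - 157785))) = -657619*(-1/(656323*(127169/2161 - 157785))) = -657619/((-340846216/2161*(-656323))) = -657619/223705211023768/2161 = -657619*2161/223705211023768 = -1421114659/223705211023768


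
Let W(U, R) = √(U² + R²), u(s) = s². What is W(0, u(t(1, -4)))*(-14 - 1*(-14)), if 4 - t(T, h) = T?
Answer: 0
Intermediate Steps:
t(T, h) = 4 - T
W(U, R) = √(R² + U²)
W(0, u(t(1, -4)))*(-14 - 1*(-14)) = √(((4 - 1*1)²)² + 0²)*(-14 - 1*(-14)) = √(((4 - 1)²)² + 0)*(-14 + 14) = √((3²)² + 0)*0 = √(9² + 0)*0 = √(81 + 0)*0 = √81*0 = 9*0 = 0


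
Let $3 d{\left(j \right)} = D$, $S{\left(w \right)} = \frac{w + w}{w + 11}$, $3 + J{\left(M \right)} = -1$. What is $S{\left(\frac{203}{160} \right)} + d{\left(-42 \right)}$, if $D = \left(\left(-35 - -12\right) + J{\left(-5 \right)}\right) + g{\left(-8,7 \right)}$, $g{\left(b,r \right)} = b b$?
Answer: $\frac{73849}{5889} \approx 12.54$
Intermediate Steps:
$J{\left(M \right)} = -4$ ($J{\left(M \right)} = -3 - 1 = -4$)
$g{\left(b,r \right)} = b^{2}$
$S{\left(w \right)} = \frac{2 w}{11 + w}$
$D = 37$ ($D = \left(\left(-35 - -12\right) - 4\right) + \left(-8\right)^{2} = \left(\left(-35 + 12\right) - 4\right) + 64 = \left(-23 - 4\right) + 64 = -27 + 64 = 37$)
$d{\left(j \right)} = \frac{37}{3}$ ($d{\left(j \right)} = \frac{1}{3} \cdot 37 = \frac{37}{3}$)
$S{\left(\frac{203}{160} \right)} + d{\left(-42 \right)} = \frac{2 \cdot \frac{203}{160}}{11 + \frac{203}{160}} + \frac{37}{3} = \frac{2 \cdot 203 \cdot \frac{1}{160}}{11 + 203 \cdot \frac{1}{160}} + \frac{37}{3} = 2 \cdot \frac{203}{160} \frac{1}{11 + \frac{203}{160}} + \frac{37}{3} = 2 \cdot \frac{203}{160} \frac{1}{\frac{1963}{160}} + \frac{37}{3} = 2 \cdot \frac{203}{160} \cdot \frac{160}{1963} + \frac{37}{3} = \frac{406}{1963} + \frac{37}{3} = \frac{73849}{5889}$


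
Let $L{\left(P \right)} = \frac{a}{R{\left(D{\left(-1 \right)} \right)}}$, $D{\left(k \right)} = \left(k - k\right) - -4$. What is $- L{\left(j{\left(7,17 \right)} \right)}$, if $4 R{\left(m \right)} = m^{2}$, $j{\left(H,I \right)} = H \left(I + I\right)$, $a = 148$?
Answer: $-37$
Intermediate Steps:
$j{\left(H,I \right)} = 2 H I$ ($j{\left(H,I \right)} = H 2 I = 2 H I$)
$D{\left(k \right)} = 4$ ($D{\left(k \right)} = 0 + 4 = 4$)
$R{\left(m \right)} = \frac{m^{2}}{4}$
$L{\left(P \right)} = 37$ ($L{\left(P \right)} = \frac{148}{\frac{1}{4} \cdot 4^{2}} = \frac{148}{\frac{1}{4} \cdot 16} = \frac{148}{4} = 148 \cdot \frac{1}{4} = 37$)
$- L{\left(j{\left(7,17 \right)} \right)} = \left(-1\right) 37 = -37$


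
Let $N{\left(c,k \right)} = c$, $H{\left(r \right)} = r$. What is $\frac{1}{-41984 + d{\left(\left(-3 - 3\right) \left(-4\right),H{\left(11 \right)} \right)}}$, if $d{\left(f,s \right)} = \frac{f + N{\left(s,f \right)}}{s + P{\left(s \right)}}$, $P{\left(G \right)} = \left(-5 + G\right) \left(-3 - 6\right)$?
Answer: $- \frac{43}{1805347} \approx -2.3818 \cdot 10^{-5}$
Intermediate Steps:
$P{\left(G \right)} = 45 - 9 G$ ($P{\left(G \right)} = \left(-5 + G\right) \left(-9\right) = 45 - 9 G$)
$d{\left(f,s \right)} = \frac{f + s}{45 - 8 s}$ ($d{\left(f,s \right)} = \frac{f + s}{s - \left(-45 + 9 s\right)} = \frac{f + s}{45 - 8 s}$)
$\frac{1}{-41984 + d{\left(\left(-3 - 3\right) \left(-4\right),H{\left(11 \right)} \right)}} = \frac{1}{-41984 + \frac{- \left(-3 - 3\right) \left(-4\right) - 11}{-45 + 8 \cdot 11}} = \frac{1}{-41984 + \frac{- \left(-6\right) \left(-4\right) - 11}{-45 + 88}} = \frac{1}{-41984 + \frac{\left(-1\right) 24 - 11}{43}} = \frac{1}{-41984 + \frac{-24 - 11}{43}} = \frac{1}{-41984 + \frac{1}{43} \left(-35\right)} = \frac{1}{-41984 - \frac{35}{43}} = \frac{1}{- \frac{1805347}{43}} = - \frac{43}{1805347}$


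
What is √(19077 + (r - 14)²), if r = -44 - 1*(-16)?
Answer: √20841 ≈ 144.36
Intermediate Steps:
r = -28 (r = -44 + 16 = -28)
√(19077 + (r - 14)²) = √(19077 + (-28 - 14)²) = √(19077 + (-42)²) = √(19077 + 1764) = √20841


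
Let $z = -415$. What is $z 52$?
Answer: $-21580$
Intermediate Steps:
$z 52 = \left(-415\right) 52 = -21580$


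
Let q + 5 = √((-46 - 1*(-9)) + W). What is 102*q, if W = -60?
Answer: -510 + 102*I*√97 ≈ -510.0 + 1004.6*I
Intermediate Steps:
q = -5 + I*√97 (q = -5 + √((-46 - 1*(-9)) - 60) = -5 + √((-46 + 9) - 60) = -5 + √(-37 - 60) = -5 + √(-97) = -5 + I*√97 ≈ -5.0 + 9.8489*I)
102*q = 102*(-5 + I*√97) = -510 + 102*I*√97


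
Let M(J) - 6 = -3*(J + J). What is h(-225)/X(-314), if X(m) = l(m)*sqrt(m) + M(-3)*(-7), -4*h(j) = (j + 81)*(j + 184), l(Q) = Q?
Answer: 30996/3873421 - 57933*I*sqrt(314)/3873421 ≈ 0.0080022 - 0.26503*I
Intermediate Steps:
M(J) = 6 - 6*J (M(J) = 6 - 3*(J + J) = 6 - 6*J)
h(j) = -(81 + j)*(184 + j)/4 (h(j) = -(j + 81)*(j + 184)/4 = -(81 + j)*(184 + j)/4)
X(m) = -168 + m**(3/2) (X(m) = m*sqrt(m) + (6 - 6*(-3))*(-7) = m**(3/2) + (6 + 18)*(-7) = m**(3/2) + 24*(-7) = m**(3/2) - 168 = -168 + m**(3/2))
h(-225)/X(-314) = (-3726 - 265/4*(-225) - 1/4*(-225)**2)/(-168 + (-314)**(3/2)) = (-3726 + 59625/4 - 1/4*50625)/(-168 - 314*I*sqrt(314)) = (-3726 + 59625/4 - 50625/4)/(-168 - 314*I*sqrt(314)) = -1476/(-168 - 314*I*sqrt(314))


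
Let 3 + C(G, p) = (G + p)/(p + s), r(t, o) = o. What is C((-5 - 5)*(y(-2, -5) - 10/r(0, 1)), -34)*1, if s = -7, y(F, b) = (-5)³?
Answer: -1439/41 ≈ -35.098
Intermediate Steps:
y(F, b) = -125
C(G, p) = -3 + (G + p)/(-7 + p) (C(G, p) = -3 + (G + p)/(p - 7) = -3 + (G + p)/(-7 + p))
C((-5 - 5)*(y(-2, -5) - 10/r(0, 1)), -34)*1 = ((21 + (-5 - 5)*(-125 - 10/1) - 2*(-34))/(-7 - 34))*1 = ((21 - 10*(-125 - 10*1) + 68)/(-41))*1 = -(21 - 10*(-125 - 10) + 68)/41*1 = -(21 - 10*(-135) + 68)/41*1 = -(21 + 1350 + 68)/41*1 = -1/41*1439*1 = -1439/41*1 = -1439/41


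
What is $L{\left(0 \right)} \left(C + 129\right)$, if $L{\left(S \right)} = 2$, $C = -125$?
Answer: $8$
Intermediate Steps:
$L{\left(0 \right)} \left(C + 129\right) = 2 \left(-125 + 129\right) = 2 \cdot 4 = 8$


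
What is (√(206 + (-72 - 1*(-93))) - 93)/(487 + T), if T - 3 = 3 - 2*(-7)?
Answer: -31/169 + √227/507 ≈ -0.15371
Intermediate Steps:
T = 20 (T = 3 + (3 - 2*(-7)) = 3 + (3 + 14) = 3 + 17 = 20)
(√(206 + (-72 - 1*(-93))) - 93)/(487 + T) = (√(206 + (-72 - 1*(-93))) - 93)/(487 + 20) = (√(206 + (-72 + 93)) - 93)/507 = (√(206 + 21) - 93)*(1/507) = (√227 - 93)*(1/507) = (-93 + √227)*(1/507) = -31/169 + √227/507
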